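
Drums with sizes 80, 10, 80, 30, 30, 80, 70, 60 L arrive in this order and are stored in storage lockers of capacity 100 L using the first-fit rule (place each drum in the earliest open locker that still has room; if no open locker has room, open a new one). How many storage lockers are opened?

  80 → locker 1 (new)  [load 80/100]
  10 → locker 1  [load 90/100]
  80 → locker 2 (new)  [load 80/100]
  30 → locker 3 (new)  [load 30/100]
  30 → locker 3  [load 60/100]
  80 → locker 4 (new)  [load 80/100]
  70 → locker 5 (new)  [load 70/100]
  60 → locker 6 (new)  [load 60/100]
6 storage lockers opened.

6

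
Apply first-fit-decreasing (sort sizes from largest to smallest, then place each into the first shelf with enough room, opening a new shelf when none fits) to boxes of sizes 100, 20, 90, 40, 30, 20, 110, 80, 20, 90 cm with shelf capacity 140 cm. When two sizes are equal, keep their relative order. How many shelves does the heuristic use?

5

Sorted descending: 110, 100, 90, 90, 80, 40, 30, 20, 20, 20.
  110 → shelf 1 (new)  [load 110/140]
  100 → shelf 2 (new)  [load 100/140]
  90 → shelf 3 (new)  [load 90/140]
  90 → shelf 4 (new)  [load 90/140]
  80 → shelf 5 (new)  [load 80/140]
  40 → shelf 2  [load 140/140]
  30 → shelf 1  [load 140/140]
  20 → shelf 3  [load 110/140]
  20 → shelf 3  [load 130/140]
  20 → shelf 4  [load 110/140]
5 shelves opened.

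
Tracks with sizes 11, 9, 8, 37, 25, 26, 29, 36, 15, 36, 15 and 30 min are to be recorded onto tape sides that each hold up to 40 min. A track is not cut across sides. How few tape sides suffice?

8

Total = 37 + 36 + 36 + 30 + 29 + 26 + 25 + 15 + 15 + 11 + 9 + 8 = 277 min.
Lower bound: ⌈277/40⌉ = 7 tape sides.
A packing using 8 tape sides:
  side 1: 37 = 37
  side 2: 36 = 36
  side 3: 36 = 36
  side 4: 30 + 9 = 39
  side 5: 29 + 11 = 40
  side 6: 26 + 8 = 34
  side 7: 25 + 15 = 40
  side 8: 15 = 15
No arrangement into 7 tape sides stays within capacity, so 8 is optimal.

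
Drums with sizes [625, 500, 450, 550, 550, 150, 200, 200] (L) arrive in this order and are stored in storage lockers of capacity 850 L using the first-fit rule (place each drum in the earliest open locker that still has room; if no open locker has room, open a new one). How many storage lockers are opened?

  625 → locker 1 (new)  [load 625/850]
  500 → locker 2 (new)  [load 500/850]
  450 → locker 3 (new)  [load 450/850]
  550 → locker 4 (new)  [load 550/850]
  550 → locker 5 (new)  [load 550/850]
  150 → locker 1  [load 775/850]
  200 → locker 2  [load 700/850]
  200 → locker 3  [load 650/850]
5 storage lockers opened.

5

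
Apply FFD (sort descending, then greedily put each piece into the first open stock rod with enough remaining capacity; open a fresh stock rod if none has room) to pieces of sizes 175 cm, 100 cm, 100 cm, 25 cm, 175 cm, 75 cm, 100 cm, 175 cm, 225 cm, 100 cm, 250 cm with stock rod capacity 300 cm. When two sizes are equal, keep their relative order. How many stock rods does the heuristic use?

6

Sorted descending: 250, 225, 175, 175, 175, 100, 100, 100, 100, 75, 25.
  250 → stock rod 1 (new)  [load 250/300]
  225 → stock rod 2 (new)  [load 225/300]
  175 → stock rod 3 (new)  [load 175/300]
  175 → stock rod 4 (new)  [load 175/300]
  175 → stock rod 5 (new)  [load 175/300]
  100 → stock rod 3  [load 275/300]
  100 → stock rod 4  [load 275/300]
  100 → stock rod 5  [load 275/300]
  100 → stock rod 6 (new)  [load 100/300]
  75 → stock rod 2  [load 300/300]
  25 → stock rod 1  [load 275/300]
6 stock rods opened.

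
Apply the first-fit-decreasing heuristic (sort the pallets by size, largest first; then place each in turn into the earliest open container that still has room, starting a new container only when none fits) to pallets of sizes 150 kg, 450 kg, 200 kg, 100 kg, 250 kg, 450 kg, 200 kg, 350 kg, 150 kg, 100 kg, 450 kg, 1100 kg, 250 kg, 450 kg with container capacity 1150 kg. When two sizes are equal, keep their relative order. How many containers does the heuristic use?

Sorted descending: 1100, 450, 450, 450, 450, 350, 250, 250, 200, 200, 150, 150, 100, 100.
  1100 → container 1 (new)  [load 1100/1150]
  450 → container 2 (new)  [load 450/1150]
  450 → container 2  [load 900/1150]
  450 → container 3 (new)  [load 450/1150]
  450 → container 3  [load 900/1150]
  350 → container 4 (new)  [load 350/1150]
  250 → container 2  [load 1150/1150]
  250 → container 3  [load 1150/1150]
  200 → container 4  [load 550/1150]
  200 → container 4  [load 750/1150]
  150 → container 4  [load 900/1150]
  150 → container 4  [load 1050/1150]
  100 → container 4  [load 1150/1150]
  100 → container 5 (new)  [load 100/1150]
5 containers opened.

5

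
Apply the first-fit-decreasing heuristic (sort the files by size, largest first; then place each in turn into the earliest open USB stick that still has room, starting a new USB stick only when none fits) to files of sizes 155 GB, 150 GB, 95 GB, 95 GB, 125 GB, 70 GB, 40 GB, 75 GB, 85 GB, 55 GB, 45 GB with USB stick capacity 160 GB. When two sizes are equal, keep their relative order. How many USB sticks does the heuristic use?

7

Sorted descending: 155, 150, 125, 95, 95, 85, 75, 70, 55, 45, 40.
  155 → USB stick 1 (new)  [load 155/160]
  150 → USB stick 2 (new)  [load 150/160]
  125 → USB stick 3 (new)  [load 125/160]
  95 → USB stick 4 (new)  [load 95/160]
  95 → USB stick 5 (new)  [load 95/160]
  85 → USB stick 6 (new)  [load 85/160]
  75 → USB stick 6  [load 160/160]
  70 → USB stick 7 (new)  [load 70/160]
  55 → USB stick 4  [load 150/160]
  45 → USB stick 5  [load 140/160]
  40 → USB stick 7  [load 110/160]
7 USB sticks opened.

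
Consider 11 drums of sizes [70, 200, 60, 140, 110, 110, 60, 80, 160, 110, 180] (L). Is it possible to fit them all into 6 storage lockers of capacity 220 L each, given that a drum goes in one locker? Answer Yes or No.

Total = 1280 L; ⌈1280/220⌉ = 6.
The bound of 6 does not rule out 6, but exhaustive search shows no assignment into 6 storage lockers of capacity 220 L exists — the minimum is 7.

No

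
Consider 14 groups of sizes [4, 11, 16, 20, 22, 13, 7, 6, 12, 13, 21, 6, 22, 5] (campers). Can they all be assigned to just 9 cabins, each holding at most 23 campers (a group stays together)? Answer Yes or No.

A valid assignment using 9 cabins:
  cabin 1: 22 = 22
  cabin 2: 22 = 22
  cabin 3: 21 = 21
  cabin 4: 20 = 20
  cabin 5: 16 + 7 = 23
  cabin 6: 13 + 6 + 4 = 23
  cabin 7: 13 + 6 = 19
  cabin 8: 12 + 11 = 23
  cabin 9: 5 = 5
Every load is within 23 campers, so 9 cabins suffice.

Yes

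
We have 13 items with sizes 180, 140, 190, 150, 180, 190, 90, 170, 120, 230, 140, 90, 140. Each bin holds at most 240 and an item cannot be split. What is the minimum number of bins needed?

Total = 230 + 190 + 190 + 180 + 180 + 170 + 150 + 140 + 140 + 140 + 120 + 90 + 90 = 2010.
Lower bound: ⌈2010/240⌉ = 9 bins.
Also, 10 items each exceed 120, and no two of those can share a bin, so at least 10 bins are needed.
A packing using 11 bins:
  bin 1: 230 = 230
  bin 2: 190 = 190
  bin 3: 190 = 190
  bin 4: 180 = 180
  bin 5: 180 = 180
  bin 6: 170 = 170
  bin 7: 150 + 90 = 240
  bin 8: 140 + 90 = 230
  bin 9: 140 = 140
  bin 10: 140 = 140
  bin 11: 120 = 120
No arrangement into 10 bins stays within capacity, so 11 is optimal.

11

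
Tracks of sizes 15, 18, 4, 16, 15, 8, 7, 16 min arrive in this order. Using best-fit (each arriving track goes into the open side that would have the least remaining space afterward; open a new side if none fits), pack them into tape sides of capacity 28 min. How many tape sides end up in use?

  15 → side 1 (new)  [load 15/28]
  18 → side 2 (new)  [load 18/28]
  4 → side 2  [load 22/28]
  16 → side 3 (new)  [load 16/28]
  15 → side 4 (new)  [load 15/28]
  8 → side 3  [load 24/28]
  7 → side 1  [load 22/28]
  16 → side 5 (new)  [load 16/28]
5 tape sides opened.

5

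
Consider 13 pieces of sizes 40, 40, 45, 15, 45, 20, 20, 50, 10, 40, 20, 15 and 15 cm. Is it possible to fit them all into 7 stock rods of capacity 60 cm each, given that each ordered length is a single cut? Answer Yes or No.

A valid assignment using 7 stock rods:
  stock rod 1: 50 + 10 = 60
  stock rod 2: 45 + 15 = 60
  stock rod 3: 45 + 15 = 60
  stock rod 4: 40 + 20 = 60
  stock rod 5: 40 + 20 = 60
  stock rod 6: 40 + 20 = 60
  stock rod 7: 15 = 15
Every load is within 60 cm, so 7 stock rods suffice.

Yes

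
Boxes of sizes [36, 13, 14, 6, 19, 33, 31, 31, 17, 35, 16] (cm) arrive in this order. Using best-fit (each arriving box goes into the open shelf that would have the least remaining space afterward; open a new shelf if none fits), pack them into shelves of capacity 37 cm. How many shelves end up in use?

8

  36 → shelf 1 (new)  [load 36/37]
  13 → shelf 2 (new)  [load 13/37]
  14 → shelf 2  [load 27/37]
  6 → shelf 2  [load 33/37]
  19 → shelf 3 (new)  [load 19/37]
  33 → shelf 4 (new)  [load 33/37]
  31 → shelf 5 (new)  [load 31/37]
  31 → shelf 6 (new)  [load 31/37]
  17 → shelf 3  [load 36/37]
  35 → shelf 7 (new)  [load 35/37]
  16 → shelf 8 (new)  [load 16/37]
8 shelves opened.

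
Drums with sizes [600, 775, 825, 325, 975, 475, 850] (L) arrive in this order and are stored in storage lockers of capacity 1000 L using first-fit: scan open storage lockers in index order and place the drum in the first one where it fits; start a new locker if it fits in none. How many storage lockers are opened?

  600 → locker 1 (new)  [load 600/1000]
  775 → locker 2 (new)  [load 775/1000]
  825 → locker 3 (new)  [load 825/1000]
  325 → locker 1  [load 925/1000]
  975 → locker 4 (new)  [load 975/1000]
  475 → locker 5 (new)  [load 475/1000]
  850 → locker 6 (new)  [load 850/1000]
6 storage lockers opened.

6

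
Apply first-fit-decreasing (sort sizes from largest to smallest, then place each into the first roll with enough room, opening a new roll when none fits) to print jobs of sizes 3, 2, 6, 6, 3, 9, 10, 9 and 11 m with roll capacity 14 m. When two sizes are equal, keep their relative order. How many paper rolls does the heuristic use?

Sorted descending: 11, 10, 9, 9, 6, 6, 3, 3, 2.
  11 → roll 1 (new)  [load 11/14]
  10 → roll 2 (new)  [load 10/14]
  9 → roll 3 (new)  [load 9/14]
  9 → roll 4 (new)  [load 9/14]
  6 → roll 5 (new)  [load 6/14]
  6 → roll 5  [load 12/14]
  3 → roll 1  [load 14/14]
  3 → roll 2  [load 13/14]
  2 → roll 3  [load 11/14]
5 paper rolls opened.

5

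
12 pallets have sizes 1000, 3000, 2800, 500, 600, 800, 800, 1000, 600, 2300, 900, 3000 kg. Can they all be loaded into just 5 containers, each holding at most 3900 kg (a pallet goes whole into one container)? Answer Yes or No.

Yes

A valid assignment using 5 containers:
  container 1: 3000 + 900 = 3900
  container 2: 3000 + 800 = 3800
  container 3: 2800 + 1000 = 3800
  container 4: 2300 + 1000 + 600 = 3900
  container 5: 800 + 600 + 500 = 1900
Every load is within 3900 kg, so 5 containers suffice.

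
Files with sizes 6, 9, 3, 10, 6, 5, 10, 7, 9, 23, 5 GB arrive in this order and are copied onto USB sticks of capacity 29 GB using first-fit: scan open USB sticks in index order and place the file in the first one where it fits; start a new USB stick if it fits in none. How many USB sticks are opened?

4

  6 → USB stick 1 (new)  [load 6/29]
  9 → USB stick 1  [load 15/29]
  3 → USB stick 1  [load 18/29]
  10 → USB stick 1  [load 28/29]
  6 → USB stick 2 (new)  [load 6/29]
  5 → USB stick 2  [load 11/29]
  10 → USB stick 2  [load 21/29]
  7 → USB stick 2  [load 28/29]
  9 → USB stick 3 (new)  [load 9/29]
  23 → USB stick 4 (new)  [load 23/29]
  5 → USB stick 3  [load 14/29]
4 USB sticks opened.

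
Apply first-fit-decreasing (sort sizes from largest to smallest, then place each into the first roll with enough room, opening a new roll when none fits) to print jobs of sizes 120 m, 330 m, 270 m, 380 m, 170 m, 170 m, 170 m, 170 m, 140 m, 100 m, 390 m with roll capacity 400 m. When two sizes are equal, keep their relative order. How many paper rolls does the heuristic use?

7

Sorted descending: 390, 380, 330, 270, 170, 170, 170, 170, 140, 120, 100.
  390 → roll 1 (new)  [load 390/400]
  380 → roll 2 (new)  [load 380/400]
  330 → roll 3 (new)  [load 330/400]
  270 → roll 4 (new)  [load 270/400]
  170 → roll 5 (new)  [load 170/400]
  170 → roll 5  [load 340/400]
  170 → roll 6 (new)  [load 170/400]
  170 → roll 6  [load 340/400]
  140 → roll 7 (new)  [load 140/400]
  120 → roll 4  [load 390/400]
  100 → roll 7  [load 240/400]
7 paper rolls opened.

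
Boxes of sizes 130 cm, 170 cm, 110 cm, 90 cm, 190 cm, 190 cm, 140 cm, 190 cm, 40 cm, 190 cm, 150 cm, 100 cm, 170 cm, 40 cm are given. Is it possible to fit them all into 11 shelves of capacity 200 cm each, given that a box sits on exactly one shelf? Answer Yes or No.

A valid assignment using 11 shelves:
  shelf 1: 190 = 190
  shelf 2: 190 = 190
  shelf 3: 190 = 190
  shelf 4: 190 = 190
  shelf 5: 170 = 170
  shelf 6: 170 = 170
  shelf 7: 150 + 40 = 190
  shelf 8: 140 + 40 = 180
  shelf 9: 130 = 130
  shelf 10: 110 + 90 = 200
  shelf 11: 100 = 100
Every load is within 200 cm, so 11 shelves suffice.

Yes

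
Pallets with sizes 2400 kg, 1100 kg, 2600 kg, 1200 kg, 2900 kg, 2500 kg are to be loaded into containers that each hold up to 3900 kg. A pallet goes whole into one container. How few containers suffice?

4

Total = 2900 + 2600 + 2500 + 2400 + 1200 + 1100 = 12700 kg.
Lower bound: ⌈12700/3900⌉ = 4 containers.
A packing using 4 containers:
  container 1: 2900 = 2900
  container 2: 2600 + 1200 = 3800
  container 3: 2500 + 1100 = 3600
  container 4: 2400 = 2400
This matches the lower bound, so 4 is optimal.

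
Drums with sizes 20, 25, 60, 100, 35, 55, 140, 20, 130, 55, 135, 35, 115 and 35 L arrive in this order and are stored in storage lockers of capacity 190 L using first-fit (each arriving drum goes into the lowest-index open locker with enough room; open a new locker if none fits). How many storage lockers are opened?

  20 → locker 1 (new)  [load 20/190]
  25 → locker 1  [load 45/190]
  60 → locker 1  [load 105/190]
  100 → locker 2 (new)  [load 100/190]
  35 → locker 1  [load 140/190]
  55 → locker 2  [load 155/190]
  140 → locker 3 (new)  [load 140/190]
  20 → locker 1  [load 160/190]
  130 → locker 4 (new)  [load 130/190]
  55 → locker 4  [load 185/190]
  135 → locker 5 (new)  [load 135/190]
  35 → locker 2  [load 190/190]
  115 → locker 6 (new)  [load 115/190]
  35 → locker 3  [load 175/190]
6 storage lockers opened.

6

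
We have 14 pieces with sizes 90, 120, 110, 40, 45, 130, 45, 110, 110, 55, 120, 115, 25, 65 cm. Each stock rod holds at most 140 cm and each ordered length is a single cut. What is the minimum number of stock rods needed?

Total = 130 + 120 + 120 + 115 + 110 + 110 + 110 + 90 + 65 + 55 + 45 + 45 + 40 + 25 = 1180 cm.
Lower bound: ⌈1180/140⌉ = 9 stock rods.
A packing using 10 stock rods:
  stock rod 1: 130 = 130
  stock rod 2: 120 = 120
  stock rod 3: 120 = 120
  stock rod 4: 115 + 25 = 140
  stock rod 5: 110 = 110
  stock rod 6: 110 = 110
  stock rod 7: 110 = 110
  stock rod 8: 90 + 45 = 135
  stock rod 9: 65 + 55 = 120
  stock rod 10: 45 + 40 = 85
No arrangement into 9 stock rods stays within capacity, so 10 is optimal.

10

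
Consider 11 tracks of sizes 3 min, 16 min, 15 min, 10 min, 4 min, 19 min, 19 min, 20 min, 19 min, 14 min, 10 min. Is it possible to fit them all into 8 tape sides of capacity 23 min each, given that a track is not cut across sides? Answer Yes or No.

A valid assignment using 8 tape sides:
  side 1: 20 + 3 = 23
  side 2: 19 + 4 = 23
  side 3: 19 = 19
  side 4: 19 = 19
  side 5: 16 = 16
  side 6: 15 = 15
  side 7: 14 = 14
  side 8: 10 + 10 = 20
Every load is within 23 min, so 8 tape sides suffice.

Yes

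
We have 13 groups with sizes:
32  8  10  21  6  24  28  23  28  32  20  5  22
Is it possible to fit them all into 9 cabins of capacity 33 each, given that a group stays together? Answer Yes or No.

Yes

A valid assignment using 9 cabins:
  cabin 1: 32 = 32
  cabin 2: 32 = 32
  cabin 3: 28 + 5 = 33
  cabin 4: 28 = 28
  cabin 5: 24 + 8 = 32
  cabin 6: 23 + 10 = 33
  cabin 7: 22 + 6 = 28
  cabin 8: 21 = 21
  cabin 9: 20 = 20
Every load is within 33, so 9 cabins suffice.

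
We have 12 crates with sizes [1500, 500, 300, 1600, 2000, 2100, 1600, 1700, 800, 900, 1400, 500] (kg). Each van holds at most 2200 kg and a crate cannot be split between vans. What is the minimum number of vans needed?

8

Total = 2100 + 2000 + 1700 + 1600 + 1600 + 1500 + 1400 + 900 + 800 + 500 + 500 + 300 = 14900 kg.
Lower bound: ⌈14900/2200⌉ = 7 vans.
A packing using 8 vans:
  van 1: 2100 = 2100
  van 2: 2000 = 2000
  van 3: 1700 + 500 = 2200
  van 4: 1600 + 500 = 2100
  van 5: 1600 + 300 = 1900
  van 6: 1500 = 1500
  van 7: 1400 + 800 = 2200
  van 8: 900 = 900
No arrangement into 7 vans stays within capacity, so 8 is optimal.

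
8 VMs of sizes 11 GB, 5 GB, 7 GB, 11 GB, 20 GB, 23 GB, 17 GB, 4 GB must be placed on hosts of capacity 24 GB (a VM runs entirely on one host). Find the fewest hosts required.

Total = 23 + 20 + 17 + 11 + 11 + 7 + 5 + 4 = 98 GB.
Lower bound: ⌈98/24⌉ = 5 hosts.
A packing using 5 hosts:
  host 1: 23 = 23
  host 2: 20 + 4 = 24
  host 3: 17 + 7 = 24
  host 4: 11 + 11 = 22
  host 5: 5 = 5
This matches the lower bound, so 5 is optimal.

5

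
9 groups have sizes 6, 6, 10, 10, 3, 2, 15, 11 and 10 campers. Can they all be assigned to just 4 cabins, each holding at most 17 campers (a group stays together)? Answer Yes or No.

No

Total = 73 campers; ⌈73/17⌉ = 5.
At least 5 cabins are required, but only 4 are allowed.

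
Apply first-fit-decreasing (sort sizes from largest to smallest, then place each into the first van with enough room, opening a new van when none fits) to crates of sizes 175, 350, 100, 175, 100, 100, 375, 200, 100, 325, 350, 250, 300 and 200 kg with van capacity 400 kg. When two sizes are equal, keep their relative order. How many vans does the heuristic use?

9

Sorted descending: 375, 350, 350, 325, 300, 250, 200, 200, 175, 175, 100, 100, 100, 100.
  375 → van 1 (new)  [load 375/400]
  350 → van 2 (new)  [load 350/400]
  350 → van 3 (new)  [load 350/400]
  325 → van 4 (new)  [load 325/400]
  300 → van 5 (new)  [load 300/400]
  250 → van 6 (new)  [load 250/400]
  200 → van 7 (new)  [load 200/400]
  200 → van 7  [load 400/400]
  175 → van 8 (new)  [load 175/400]
  175 → van 8  [load 350/400]
  100 → van 5  [load 400/400]
  100 → van 6  [load 350/400]
  100 → van 9 (new)  [load 100/400]
  100 → van 9  [load 200/400]
9 vans opened.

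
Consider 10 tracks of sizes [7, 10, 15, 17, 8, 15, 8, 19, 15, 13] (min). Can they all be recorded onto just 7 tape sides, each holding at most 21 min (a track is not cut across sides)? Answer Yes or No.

No

Total = 127 min; ⌈127/21⌉ = 7.
The bound of 7 does not rule out 7, but exhaustive search shows no assignment into 7 tape sides of capacity 21 min exists — the minimum is 8.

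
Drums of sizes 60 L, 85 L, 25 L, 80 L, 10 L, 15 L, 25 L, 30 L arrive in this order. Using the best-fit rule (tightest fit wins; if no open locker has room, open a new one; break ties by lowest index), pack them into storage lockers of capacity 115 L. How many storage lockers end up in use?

3

  60 → locker 1 (new)  [load 60/115]
  85 → locker 2 (new)  [load 85/115]
  25 → locker 2  [load 110/115]
  80 → locker 3 (new)  [load 80/115]
  10 → locker 3  [load 90/115]
  15 → locker 3  [load 105/115]
  25 → locker 1  [load 85/115]
  30 → locker 1  [load 115/115]
3 storage lockers opened.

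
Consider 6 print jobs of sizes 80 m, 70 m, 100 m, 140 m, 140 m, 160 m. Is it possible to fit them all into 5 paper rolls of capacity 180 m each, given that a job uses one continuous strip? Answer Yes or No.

A valid assignment using 5 paper rolls:
  roll 1: 160 = 160
  roll 2: 140 = 140
  roll 3: 140 = 140
  roll 4: 100 + 80 = 180
  roll 5: 70 = 70
Every load is within 180 m, so 5 paper rolls suffice.

Yes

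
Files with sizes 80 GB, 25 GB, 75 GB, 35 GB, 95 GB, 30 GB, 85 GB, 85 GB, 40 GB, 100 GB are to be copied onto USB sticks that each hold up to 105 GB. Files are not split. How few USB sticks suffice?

7

Total = 100 + 95 + 85 + 85 + 80 + 75 + 40 + 35 + 30 + 25 = 650 GB.
Lower bound: ⌈650/105⌉ = 7 USB sticks.
A packing using 7 USB sticks:
  USB stick 1: 100 = 100
  USB stick 2: 95 = 95
  USB stick 3: 85 = 85
  USB stick 4: 85 = 85
  USB stick 5: 80 + 25 = 105
  USB stick 6: 75 + 30 = 105
  USB stick 7: 40 + 35 = 75
This matches the lower bound, so 7 is optimal.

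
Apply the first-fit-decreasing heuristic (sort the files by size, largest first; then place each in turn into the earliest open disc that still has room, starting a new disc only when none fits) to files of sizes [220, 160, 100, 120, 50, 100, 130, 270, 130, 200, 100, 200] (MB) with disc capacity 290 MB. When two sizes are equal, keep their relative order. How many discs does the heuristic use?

Sorted descending: 270, 220, 200, 200, 160, 130, 130, 120, 100, 100, 100, 50.
  270 → disc 1 (new)  [load 270/290]
  220 → disc 2 (new)  [load 220/290]
  200 → disc 3 (new)  [load 200/290]
  200 → disc 4 (new)  [load 200/290]
  160 → disc 5 (new)  [load 160/290]
  130 → disc 5  [load 290/290]
  130 → disc 6 (new)  [load 130/290]
  120 → disc 6  [load 250/290]
  100 → disc 7 (new)  [load 100/290]
  100 → disc 7  [load 200/290]
  100 → disc 8 (new)  [load 100/290]
  50 → disc 2  [load 270/290]
8 discs opened.

8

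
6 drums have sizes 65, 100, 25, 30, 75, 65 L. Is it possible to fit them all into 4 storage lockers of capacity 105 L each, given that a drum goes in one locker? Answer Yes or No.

A valid assignment using 4 storage lockers:
  locker 1: 100 = 100
  locker 2: 75 + 30 = 105
  locker 3: 65 + 25 = 90
  locker 4: 65 = 65
Every load is within 105 L, so 4 storage lockers suffice.

Yes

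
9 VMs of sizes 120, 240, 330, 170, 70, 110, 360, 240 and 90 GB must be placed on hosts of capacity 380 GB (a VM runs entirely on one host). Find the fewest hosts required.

5

Total = 360 + 330 + 240 + 240 + 170 + 120 + 110 + 90 + 70 = 1730 GB.
Lower bound: ⌈1730/380⌉ = 5 hosts.
A packing using 5 hosts:
  host 1: 360 = 360
  host 2: 330 = 330
  host 3: 240 + 120 = 360
  host 4: 240 + 110 = 350
  host 5: 170 + 90 + 70 = 330
This matches the lower bound, so 5 is optimal.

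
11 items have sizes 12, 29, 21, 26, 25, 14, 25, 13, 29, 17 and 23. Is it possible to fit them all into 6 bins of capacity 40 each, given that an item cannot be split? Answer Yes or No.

Total = 234; ⌈234/40⌉ = 6.
7 items each exceed half the capacity and cannot share a bin, forcing at least 7 bins.
At least 7 bins are required, but only 6 are allowed.

No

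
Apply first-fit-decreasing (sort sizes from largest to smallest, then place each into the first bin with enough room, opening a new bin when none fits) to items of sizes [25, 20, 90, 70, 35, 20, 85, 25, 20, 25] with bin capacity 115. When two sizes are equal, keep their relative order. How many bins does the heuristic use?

Sorted descending: 90, 85, 70, 35, 25, 25, 25, 20, 20, 20.
  90 → bin 1 (new)  [load 90/115]
  85 → bin 2 (new)  [load 85/115]
  70 → bin 3 (new)  [load 70/115]
  35 → bin 3  [load 105/115]
  25 → bin 1  [load 115/115]
  25 → bin 2  [load 110/115]
  25 → bin 4 (new)  [load 25/115]
  20 → bin 4  [load 45/115]
  20 → bin 4  [load 65/115]
  20 → bin 4  [load 85/115]
4 bins opened.

4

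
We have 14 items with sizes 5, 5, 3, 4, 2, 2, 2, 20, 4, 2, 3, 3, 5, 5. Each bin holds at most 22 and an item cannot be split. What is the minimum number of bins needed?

3

Total = 20 + 5 + 5 + 5 + 5 + 4 + 4 + 3 + 3 + 3 + 2 + 2 + 2 + 2 = 65.
Lower bound: ⌈65/22⌉ = 3 bins.
A packing using 3 bins:
  bin 1: 20 + 2 = 22
  bin 2: 5 + 5 + 5 + 5 + 2 = 22
  bin 3: 4 + 4 + 3 + 3 + 3 + 2 + 2 = 21
This matches the lower bound, so 3 is optimal.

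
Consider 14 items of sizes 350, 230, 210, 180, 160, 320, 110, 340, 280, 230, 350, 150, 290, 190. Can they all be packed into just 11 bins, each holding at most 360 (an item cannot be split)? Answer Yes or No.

Yes

A valid assignment using 11 bins:
  bin 1: 350 = 350
  bin 2: 350 = 350
  bin 3: 340 = 340
  bin 4: 320 = 320
  bin 5: 290 = 290
  bin 6: 280 = 280
  bin 7: 230 + 110 = 340
  bin 8: 230 = 230
  bin 9: 210 + 150 = 360
  bin 10: 190 + 160 = 350
  bin 11: 180 = 180
Every load is within 360, so 11 bins suffice.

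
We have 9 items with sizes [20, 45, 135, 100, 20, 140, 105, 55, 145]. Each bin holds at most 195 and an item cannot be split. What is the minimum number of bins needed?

5

Total = 145 + 140 + 135 + 105 + 100 + 55 + 45 + 20 + 20 = 765.
Lower bound: ⌈765/195⌉ = 4 bins.
Also, 5 items each exceed 195/2, and no two of those can share a bin, so at least 5 bins are needed.
A packing using 5 bins:
  bin 1: 145 + 45 = 190
  bin 2: 140 + 55 = 195
  bin 3: 135 + 20 + 20 = 175
  bin 4: 105 = 105
  bin 5: 100 = 100
This matches the lower bound, so 5 is optimal.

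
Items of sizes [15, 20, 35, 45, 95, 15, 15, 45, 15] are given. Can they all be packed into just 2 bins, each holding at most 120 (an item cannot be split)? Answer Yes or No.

No

Total = 300; ⌈300/120⌉ = 3.
At least 3 bins are required, but only 2 are allowed.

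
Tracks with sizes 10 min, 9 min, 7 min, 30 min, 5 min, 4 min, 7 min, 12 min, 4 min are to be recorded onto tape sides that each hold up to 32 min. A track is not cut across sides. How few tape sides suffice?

Total = 30 + 12 + 10 + 9 + 7 + 7 + 5 + 4 + 4 = 88 min.
Lower bound: ⌈88/32⌉ = 3 tape sides.
A packing using 3 tape sides:
  side 1: 30 = 30
  side 2: 12 + 10 + 9 = 31
  side 3: 7 + 7 + 5 + 4 + 4 = 27
This matches the lower bound, so 3 is optimal.

3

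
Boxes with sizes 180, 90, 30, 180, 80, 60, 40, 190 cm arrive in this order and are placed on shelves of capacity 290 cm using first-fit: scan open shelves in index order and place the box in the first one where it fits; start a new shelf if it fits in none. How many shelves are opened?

3

  180 → shelf 1 (new)  [load 180/290]
  90 → shelf 1  [load 270/290]
  30 → shelf 2 (new)  [load 30/290]
  180 → shelf 2  [load 210/290]
  80 → shelf 2  [load 290/290]
  60 → shelf 3 (new)  [load 60/290]
  40 → shelf 3  [load 100/290]
  190 → shelf 3  [load 290/290]
3 shelves opened.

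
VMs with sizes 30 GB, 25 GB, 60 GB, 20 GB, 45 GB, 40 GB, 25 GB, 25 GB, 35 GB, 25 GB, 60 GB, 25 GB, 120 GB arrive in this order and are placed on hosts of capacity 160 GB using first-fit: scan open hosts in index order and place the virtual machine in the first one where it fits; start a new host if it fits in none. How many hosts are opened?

  30 → host 1 (new)  [load 30/160]
  25 → host 1  [load 55/160]
  60 → host 1  [load 115/160]
  20 → host 1  [load 135/160]
  45 → host 2 (new)  [load 45/160]
  40 → host 2  [load 85/160]
  25 → host 1  [load 160/160]
  25 → host 2  [load 110/160]
  35 → host 2  [load 145/160]
  25 → host 3 (new)  [load 25/160]
  60 → host 3  [load 85/160]
  25 → host 3  [load 110/160]
  120 → host 4 (new)  [load 120/160]
4 hosts opened.

4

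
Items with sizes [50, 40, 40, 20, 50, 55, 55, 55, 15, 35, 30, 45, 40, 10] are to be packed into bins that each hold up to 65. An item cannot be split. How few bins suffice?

Total = 55 + 55 + 55 + 50 + 50 + 45 + 40 + 40 + 40 + 35 + 30 + 20 + 15 + 10 = 540.
Lower bound: ⌈540/65⌉ = 9 bins.
Also, 10 items each exceed 65/2, and no two of those can share a bin, so at least 10 bins are needed.
A packing using 10 bins:
  bin 1: 55 + 10 = 65
  bin 2: 55 = 55
  bin 3: 55 = 55
  bin 4: 50 + 15 = 65
  bin 5: 50 = 50
  bin 6: 45 + 20 = 65
  bin 7: 40 = 40
  bin 8: 40 = 40
  bin 9: 40 = 40
  bin 10: 35 + 30 = 65
This matches the lower bound, so 10 is optimal.

10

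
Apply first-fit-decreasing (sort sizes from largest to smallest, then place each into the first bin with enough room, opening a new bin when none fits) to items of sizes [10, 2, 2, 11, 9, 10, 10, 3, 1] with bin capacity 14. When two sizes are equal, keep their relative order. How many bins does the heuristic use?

Sorted descending: 11, 10, 10, 10, 9, 3, 2, 2, 1.
  11 → bin 1 (new)  [load 11/14]
  10 → bin 2 (new)  [load 10/14]
  10 → bin 3 (new)  [load 10/14]
  10 → bin 4 (new)  [load 10/14]
  9 → bin 5 (new)  [load 9/14]
  3 → bin 1  [load 14/14]
  2 → bin 2  [load 12/14]
  2 → bin 2  [load 14/14]
  1 → bin 3  [load 11/14]
5 bins opened.

5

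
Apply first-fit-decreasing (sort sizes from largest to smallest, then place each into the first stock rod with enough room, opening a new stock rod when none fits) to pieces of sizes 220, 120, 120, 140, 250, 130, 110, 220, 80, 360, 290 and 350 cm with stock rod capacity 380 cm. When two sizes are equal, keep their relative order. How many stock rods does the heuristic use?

Sorted descending: 360, 350, 290, 250, 220, 220, 140, 130, 120, 120, 110, 80.
  360 → stock rod 1 (new)  [load 360/380]
  350 → stock rod 2 (new)  [load 350/380]
  290 → stock rod 3 (new)  [load 290/380]
  250 → stock rod 4 (new)  [load 250/380]
  220 → stock rod 5 (new)  [load 220/380]
  220 → stock rod 6 (new)  [load 220/380]
  140 → stock rod 5  [load 360/380]
  130 → stock rod 4  [load 380/380]
  120 → stock rod 6  [load 340/380]
  120 → stock rod 7 (new)  [load 120/380]
  110 → stock rod 7  [load 230/380]
  80 → stock rod 3  [load 370/380]
7 stock rods opened.

7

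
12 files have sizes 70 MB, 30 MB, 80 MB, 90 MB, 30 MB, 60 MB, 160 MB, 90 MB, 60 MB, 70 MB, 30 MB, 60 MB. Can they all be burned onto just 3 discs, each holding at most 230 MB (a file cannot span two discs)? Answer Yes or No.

No

Total = 830 MB; ⌈830/230⌉ = 4.
At least 4 discs are required, but only 3 are allowed.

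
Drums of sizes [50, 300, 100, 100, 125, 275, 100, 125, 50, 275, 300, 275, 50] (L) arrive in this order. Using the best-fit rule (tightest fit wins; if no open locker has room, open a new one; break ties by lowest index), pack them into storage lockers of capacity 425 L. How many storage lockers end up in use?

6

  50 → locker 1 (new)  [load 50/425]
  300 → locker 1  [load 350/425]
  100 → locker 2 (new)  [load 100/425]
  100 → locker 2  [load 200/425]
  125 → locker 2  [load 325/425]
  275 → locker 3 (new)  [load 275/425]
  100 → locker 2  [load 425/425]
  125 → locker 3  [load 400/425]
  50 → locker 1  [load 400/425]
  275 → locker 4 (new)  [load 275/425]
  300 → locker 5 (new)  [load 300/425]
  275 → locker 6 (new)  [load 275/425]
  50 → locker 5  [load 350/425]
6 storage lockers opened.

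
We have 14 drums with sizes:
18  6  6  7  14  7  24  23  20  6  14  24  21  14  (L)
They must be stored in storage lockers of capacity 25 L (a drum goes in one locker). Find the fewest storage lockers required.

10

Total = 24 + 24 + 23 + 21 + 20 + 18 + 14 + 14 + 14 + 7 + 7 + 6 + 6 + 6 = 204 L.
Lower bound: ⌈204/25⌉ = 9 storage lockers.
A packing using 10 storage lockers:
  locker 1: 24 = 24
  locker 2: 24 = 24
  locker 3: 23 = 23
  locker 4: 21 = 21
  locker 5: 20 = 20
  locker 6: 18 + 7 = 25
  locker 7: 14 + 7 = 21
  locker 8: 14 + 6 = 20
  locker 9: 14 + 6 = 20
  locker 10: 6 = 6
No arrangement into 9 storage lockers stays within capacity, so 10 is optimal.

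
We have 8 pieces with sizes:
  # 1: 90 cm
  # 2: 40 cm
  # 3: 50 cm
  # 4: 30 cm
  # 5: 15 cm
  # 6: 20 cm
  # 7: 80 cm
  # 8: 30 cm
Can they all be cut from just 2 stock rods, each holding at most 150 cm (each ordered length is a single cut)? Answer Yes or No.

No

Total = 355 cm; ⌈355/150⌉ = 3.
At least 3 stock rods are required, but only 2 are allowed.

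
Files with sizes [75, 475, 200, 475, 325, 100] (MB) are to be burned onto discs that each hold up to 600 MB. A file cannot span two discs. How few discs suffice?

3

Total = 475 + 475 + 325 + 200 + 100 + 75 = 1650 MB.
Lower bound: ⌈1650/600⌉ = 3 discs.
A packing using 3 discs:
  disc 1: 475 + 100 = 575
  disc 2: 475 + 75 = 550
  disc 3: 325 + 200 = 525
This matches the lower bound, so 3 is optimal.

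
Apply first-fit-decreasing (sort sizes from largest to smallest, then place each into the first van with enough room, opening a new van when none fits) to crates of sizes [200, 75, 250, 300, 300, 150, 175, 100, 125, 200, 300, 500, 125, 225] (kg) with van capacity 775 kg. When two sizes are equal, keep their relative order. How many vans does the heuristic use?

Sorted descending: 500, 300, 300, 300, 250, 225, 200, 200, 175, 150, 125, 125, 100, 75.
  500 → van 1 (new)  [load 500/775]
  300 → van 2 (new)  [load 300/775]
  300 → van 2  [load 600/775]
  300 → van 3 (new)  [load 300/775]
  250 → van 1  [load 750/775]
  225 → van 3  [load 525/775]
  200 → van 3  [load 725/775]
  200 → van 4 (new)  [load 200/775]
  175 → van 2  [load 775/775]
  150 → van 4  [load 350/775]
  125 → van 4  [load 475/775]
  125 → van 4  [load 600/775]
  100 → van 4  [load 700/775]
  75 → van 4  [load 775/775]
4 vans opened.

4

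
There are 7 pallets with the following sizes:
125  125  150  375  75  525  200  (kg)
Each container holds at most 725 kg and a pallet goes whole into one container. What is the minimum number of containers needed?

3

Total = 525 + 375 + 200 + 150 + 125 + 125 + 75 = 1575 kg.
Lower bound: ⌈1575/725⌉ = 3 containers.
A packing using 3 containers:
  container 1: 525 + 200 = 725
  container 2: 375 + 150 + 125 + 75 = 725
  container 3: 125 = 125
This matches the lower bound, so 3 is optimal.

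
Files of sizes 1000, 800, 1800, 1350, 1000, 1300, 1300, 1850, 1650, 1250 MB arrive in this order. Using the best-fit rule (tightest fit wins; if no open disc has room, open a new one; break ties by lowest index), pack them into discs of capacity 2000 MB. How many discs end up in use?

9

  1000 → disc 1 (new)  [load 1000/2000]
  800 → disc 1  [load 1800/2000]
  1800 → disc 2 (new)  [load 1800/2000]
  1350 → disc 3 (new)  [load 1350/2000]
  1000 → disc 4 (new)  [load 1000/2000]
  1300 → disc 5 (new)  [load 1300/2000]
  1300 → disc 6 (new)  [load 1300/2000]
  1850 → disc 7 (new)  [load 1850/2000]
  1650 → disc 8 (new)  [load 1650/2000]
  1250 → disc 9 (new)  [load 1250/2000]
9 discs opened.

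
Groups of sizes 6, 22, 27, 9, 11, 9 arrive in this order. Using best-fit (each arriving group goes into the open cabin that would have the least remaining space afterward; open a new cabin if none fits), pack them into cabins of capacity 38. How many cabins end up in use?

3

  6 → cabin 1 (new)  [load 6/38]
  22 → cabin 1  [load 28/38]
  27 → cabin 2 (new)  [load 27/38]
  9 → cabin 1  [load 37/38]
  11 → cabin 2  [load 38/38]
  9 → cabin 3 (new)  [load 9/38]
3 cabins opened.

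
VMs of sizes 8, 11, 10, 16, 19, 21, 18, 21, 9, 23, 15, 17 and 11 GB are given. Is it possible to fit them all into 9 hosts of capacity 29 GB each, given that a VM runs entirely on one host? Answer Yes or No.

Yes

A valid assignment using 8 hosts:
  host 1: 23 = 23
  host 2: 21 + 8 = 29
  host 3: 21 = 21
  host 4: 19 + 10 = 29
  host 5: 18 + 11 = 29
  host 6: 17 + 11 = 28
  host 7: 16 + 9 = 25
  host 8: 15 = 15
That uses only 8 ≤ 9, so 9 hosts are enough.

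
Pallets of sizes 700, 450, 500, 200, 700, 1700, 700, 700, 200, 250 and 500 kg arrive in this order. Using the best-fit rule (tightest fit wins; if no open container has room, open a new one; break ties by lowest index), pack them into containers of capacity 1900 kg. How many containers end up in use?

4

  700 → container 1 (new)  [load 700/1900]
  450 → container 1  [load 1150/1900]
  500 → container 1  [load 1650/1900]
  200 → container 1  [load 1850/1900]
  700 → container 2 (new)  [load 700/1900]
  1700 → container 3 (new)  [load 1700/1900]
  700 → container 2  [load 1400/1900]
  700 → container 4 (new)  [load 700/1900]
  200 → container 3  [load 1900/1900]
  250 → container 2  [load 1650/1900]
  500 → container 4  [load 1200/1900]
4 containers opened.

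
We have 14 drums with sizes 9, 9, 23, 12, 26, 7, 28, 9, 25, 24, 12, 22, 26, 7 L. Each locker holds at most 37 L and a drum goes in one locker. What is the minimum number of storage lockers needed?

Total = 28 + 26 + 26 + 25 + 24 + 23 + 22 + 12 + 12 + 9 + 9 + 9 + 7 + 7 = 239 L.
Lower bound: ⌈239/37⌉ = 7 storage lockers.
A packing using 7 storage lockers:
  locker 1: 28 + 9 = 37
  locker 2: 26 + 9 = 35
  locker 3: 26 + 9 = 35
  locker 4: 25 + 12 = 37
  locker 5: 24 + 12 = 36
  locker 6: 23 + 7 + 7 = 37
  locker 7: 22 = 22
This matches the lower bound, so 7 is optimal.

7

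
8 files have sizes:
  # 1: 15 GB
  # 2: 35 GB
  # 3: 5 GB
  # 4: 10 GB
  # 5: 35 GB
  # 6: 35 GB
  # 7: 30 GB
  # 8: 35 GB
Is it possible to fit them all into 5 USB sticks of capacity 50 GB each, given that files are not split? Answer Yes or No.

A valid assignment using 5 USB sticks:
  USB stick 1: 35 + 15 = 50
  USB stick 2: 35 + 10 + 5 = 50
  USB stick 3: 35 = 35
  USB stick 4: 35 = 35
  USB stick 5: 30 = 30
Every load is within 50 GB, so 5 USB sticks suffice.

Yes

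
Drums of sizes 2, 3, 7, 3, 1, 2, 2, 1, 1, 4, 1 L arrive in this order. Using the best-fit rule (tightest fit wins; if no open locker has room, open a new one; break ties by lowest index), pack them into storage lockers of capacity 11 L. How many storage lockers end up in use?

3

  2 → locker 1 (new)  [load 2/11]
  3 → locker 1  [load 5/11]
  7 → locker 2 (new)  [load 7/11]
  3 → locker 2  [load 10/11]
  1 → locker 2  [load 11/11]
  2 → locker 1  [load 7/11]
  2 → locker 1  [load 9/11]
  1 → locker 1  [load 10/11]
  1 → locker 1  [load 11/11]
  4 → locker 3 (new)  [load 4/11]
  1 → locker 3  [load 5/11]
3 storage lockers opened.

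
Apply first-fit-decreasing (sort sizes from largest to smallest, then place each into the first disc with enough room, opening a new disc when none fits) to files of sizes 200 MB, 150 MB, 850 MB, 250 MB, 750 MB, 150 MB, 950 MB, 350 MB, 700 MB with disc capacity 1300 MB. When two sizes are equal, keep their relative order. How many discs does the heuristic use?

Sorted descending: 950, 850, 750, 700, 350, 250, 200, 150, 150.
  950 → disc 1 (new)  [load 950/1300]
  850 → disc 2 (new)  [load 850/1300]
  750 → disc 3 (new)  [load 750/1300]
  700 → disc 4 (new)  [load 700/1300]
  350 → disc 1  [load 1300/1300]
  250 → disc 2  [load 1100/1300]
  200 → disc 2  [load 1300/1300]
  150 → disc 3  [load 900/1300]
  150 → disc 3  [load 1050/1300]
4 discs opened.

4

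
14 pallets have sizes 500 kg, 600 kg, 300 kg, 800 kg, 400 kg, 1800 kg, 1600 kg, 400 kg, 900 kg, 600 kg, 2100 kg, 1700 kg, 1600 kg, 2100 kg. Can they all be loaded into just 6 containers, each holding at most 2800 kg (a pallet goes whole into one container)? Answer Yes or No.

A valid assignment using 6 containers:
  container 1: 2100 + 600 = 2700
  container 2: 2100 + 600 = 2700
  container 3: 1800 + 900 = 2700
  container 4: 1700 + 800 + 300 = 2800
  container 5: 1600 + 500 + 400 = 2500
  container 6: 1600 + 400 = 2000
Every load is within 2800 kg, so 6 containers suffice.

Yes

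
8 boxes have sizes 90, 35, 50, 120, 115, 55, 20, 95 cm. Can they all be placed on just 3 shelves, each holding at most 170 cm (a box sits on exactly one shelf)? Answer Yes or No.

No

Total = 580 cm; ⌈580/170⌉ = 4.
At least 4 shelves are required, but only 3 are allowed.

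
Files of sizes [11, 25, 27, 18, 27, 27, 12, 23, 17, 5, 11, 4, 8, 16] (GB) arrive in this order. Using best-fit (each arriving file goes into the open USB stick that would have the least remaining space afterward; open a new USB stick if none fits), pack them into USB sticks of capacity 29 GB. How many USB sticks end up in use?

9

  11 → USB stick 1 (new)  [load 11/29]
  25 → USB stick 2 (new)  [load 25/29]
  27 → USB stick 3 (new)  [load 27/29]
  18 → USB stick 1  [load 29/29]
  27 → USB stick 4 (new)  [load 27/29]
  27 → USB stick 5 (new)  [load 27/29]
  12 → USB stick 6 (new)  [load 12/29]
  23 → USB stick 7 (new)  [load 23/29]
  17 → USB stick 6  [load 29/29]
  5 → USB stick 7  [load 28/29]
  11 → USB stick 8 (new)  [load 11/29]
  4 → USB stick 2  [load 29/29]
  8 → USB stick 8  [load 19/29]
  16 → USB stick 9 (new)  [load 16/29]
9 USB sticks opened.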